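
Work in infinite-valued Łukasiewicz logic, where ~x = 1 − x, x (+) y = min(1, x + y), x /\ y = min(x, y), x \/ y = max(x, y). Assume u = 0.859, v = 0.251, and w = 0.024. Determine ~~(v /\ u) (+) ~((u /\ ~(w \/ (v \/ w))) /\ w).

v /\ u = min(0.251, 0.859) = 0.251
~(v /\ u) = 1 − 0.251 = 0.749
~~(v /\ u) = 1 − 0.749 = 0.251
v \/ w = max(0.251, 0.024) = 0.251
w \/ (v \/ w) = max(0.024, 0.251) = 0.251
~(w \/ (v \/ w)) = 1 − 0.251 = 0.749
u /\ ~(w \/ (v \/ w)) = min(0.859, 0.749) = 0.749
(u /\ ~(w \/ (v \/ w))) /\ w = min(0.749, 0.024) = 0.024
~((u /\ ~(w \/ (v \/ w))) /\ w) = 1 − 0.024 = 0.976
~~(v /\ u) (+) ~((u /\ ~(w \/ (v \/ w))) /\ w) = min(1, 0.251 + 0.976) = min(1, 1.227) = 1.000

1.000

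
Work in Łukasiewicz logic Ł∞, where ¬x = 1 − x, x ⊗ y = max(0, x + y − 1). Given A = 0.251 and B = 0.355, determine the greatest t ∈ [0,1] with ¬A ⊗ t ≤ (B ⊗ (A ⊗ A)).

¬A = 1 − 0.251 = 0.749
So the left factor is ¬A = 0.749.
A ⊗ A = max(0, 0.251 + 0.251 − 1) = max(0, -0.498) = 0.000
B ⊗ (A ⊗ A) = max(0, 0.355 + 0.000 − 1) = max(0, -0.645) = 0.000
So the right-hand bound is B ⊗ (A ⊗ A) = 0.000.
The residuum of the Łukasiewicz t-norm gives the supremum: min(1, 1 − 0.749 + 0.000).
1 − 0.749 + 0.000 = 0.251, so t = min(1, 0.251) = 0.251.
Check: 0.749 ⊗ 0.251 = max(0, 0.000) = 0.000 ≤ 0.000.

0.251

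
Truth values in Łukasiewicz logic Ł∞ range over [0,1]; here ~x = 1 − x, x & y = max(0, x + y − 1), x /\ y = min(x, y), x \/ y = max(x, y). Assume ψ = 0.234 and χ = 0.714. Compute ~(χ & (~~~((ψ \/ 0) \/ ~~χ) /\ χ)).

ψ \/ 0 = max(0.234, 0.000) = 0.234
~χ = 1 − 0.714 = 0.286
~~χ = 1 − 0.286 = 0.714
(ψ \/ 0) \/ ~~χ = max(0.234, 0.714) = 0.714
~((ψ \/ 0) \/ ~~χ) = 1 − 0.714 = 0.286
~~((ψ \/ 0) \/ ~~χ) = 1 − 0.286 = 0.714
~~~((ψ \/ 0) \/ ~~χ) = 1 − 0.714 = 0.286
~~~((ψ \/ 0) \/ ~~χ) /\ χ = min(0.286, 0.714) = 0.286
χ & (~~~((ψ \/ 0) \/ ~~χ) /\ χ) = max(0, 0.714 + 0.286 − 1) = max(0, 0.000) = 0.000
~(χ & (~~~((ψ \/ 0) \/ ~~χ) /\ χ)) = 1 − 0.000 = 1.000

1.000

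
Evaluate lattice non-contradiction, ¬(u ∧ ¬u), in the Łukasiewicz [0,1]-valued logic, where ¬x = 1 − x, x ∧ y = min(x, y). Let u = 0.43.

0.57

¬u = 1 − 0.43 = 0.57
u ∧ ¬u = min(0.43, 0.57) = 0.43
¬(u ∧ ¬u) = 1 − 0.43 = 0.57
(The value 0.57 < 1 shows this instance is not satisfied; not a Ł∞-tautology — its value is 1 − min(a, 1−a).)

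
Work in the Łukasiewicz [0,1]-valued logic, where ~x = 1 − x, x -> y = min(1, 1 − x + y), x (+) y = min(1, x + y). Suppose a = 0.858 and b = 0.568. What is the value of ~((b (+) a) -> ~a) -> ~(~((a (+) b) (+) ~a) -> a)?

0.142

b (+) a = min(1, 0.568 + 0.858) = min(1, 1.426) = 1.000
~a = 1 − 0.858 = 0.142
(b (+) a) -> ~a = min(1, 1 − 1.000 + 0.142) = min(1, 0.142) = 0.142
~((b (+) a) -> ~a) = 1 − 0.142 = 0.858
a (+) b = min(1, 0.858 + 0.568) = min(1, 1.426) = 1.000
(a (+) b) (+) ~a = min(1, 1.000 + 0.142) = min(1, 1.142) = 1.000
~((a (+) b) (+) ~a) = 1 − 1.000 = 0.000
~((a (+) b) (+) ~a) -> a = min(1, 1 − 0.000 + 0.858) = min(1, 1.858) = 1.000
~(~((a (+) b) (+) ~a) -> a) = 1 − 1.000 = 0.000
~((b (+) a) -> ~a) -> ~(~((a (+) b) (+) ~a) -> a) = min(1, 1 − 0.858 + 0.000) = min(1, 0.142) = 0.142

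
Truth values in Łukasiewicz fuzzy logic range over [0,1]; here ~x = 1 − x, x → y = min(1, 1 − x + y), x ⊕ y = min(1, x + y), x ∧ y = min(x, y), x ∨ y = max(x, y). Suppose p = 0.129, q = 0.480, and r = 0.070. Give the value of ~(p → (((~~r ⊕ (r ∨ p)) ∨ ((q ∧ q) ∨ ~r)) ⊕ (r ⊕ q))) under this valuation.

~r = 1 − 0.070 = 0.930
~~r = 1 − 0.930 = 0.070
r ∨ p = max(0.070, 0.129) = 0.129
~~r ⊕ (r ∨ p) = min(1, 0.070 + 0.129) = min(1, 0.199) = 0.199
q ∧ q = min(0.480, 0.480) = 0.480
(q ∧ q) ∨ ~r = max(0.480, 0.930) = 0.930
(~~r ⊕ (r ∨ p)) ∨ ((q ∧ q) ∨ ~r) = max(0.199, 0.930) = 0.930
r ⊕ q = min(1, 0.070 + 0.480) = min(1, 0.550) = 0.550
((~~r ⊕ (r ∨ p)) ∨ ((q ∧ q) ∨ ~r)) ⊕ (r ⊕ q) = min(1, 0.930 + 0.550) = min(1, 1.480) = 1.000
p → (((~~r ⊕ (r ∨ p)) ∨ ((q ∧ q) ∨ ~r)) ⊕ (r ⊕ q)) = min(1, 1 − 0.129 + 1.000) = min(1, 1.871) = 1.000
~(p → (((~~r ⊕ (r ∨ p)) ∨ ((q ∧ q) ∨ ~r)) ⊕ (r ⊕ q))) = 1 − 1.000 = 0.000

0.000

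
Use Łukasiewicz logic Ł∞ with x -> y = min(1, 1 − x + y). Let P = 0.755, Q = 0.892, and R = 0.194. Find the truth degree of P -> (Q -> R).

Q -> R = min(1, 1 − 0.892 + 0.194) = min(1, 0.302) = 0.302
P -> (Q -> R) = min(1, 1 − 0.755 + 0.302) = min(1, 0.547) = 0.547

0.547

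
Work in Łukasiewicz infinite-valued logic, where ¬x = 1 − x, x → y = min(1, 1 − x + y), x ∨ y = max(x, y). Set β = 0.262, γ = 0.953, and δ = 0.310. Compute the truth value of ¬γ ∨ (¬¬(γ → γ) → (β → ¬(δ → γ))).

¬γ = 1 − 0.953 = 0.047
γ → γ = min(1, 1 − 0.953 + 0.953) = min(1, 1.000) = 1.000
¬(γ → γ) = 1 − 1.000 = 0.000
¬¬(γ → γ) = 1 − 0.000 = 1.000
δ → γ = min(1, 1 − 0.310 + 0.953) = min(1, 1.643) = 1.000
¬(δ → γ) = 1 − 1.000 = 0.000
β → ¬(δ → γ) = min(1, 1 − 0.262 + 0.000) = min(1, 0.738) = 0.738
¬¬(γ → γ) → (β → ¬(δ → γ)) = min(1, 1 − 1.000 + 0.738) = min(1, 0.738) = 0.738
¬γ ∨ (¬¬(γ → γ) → (β → ¬(δ → γ))) = max(0.047, 0.738) = 0.738

0.738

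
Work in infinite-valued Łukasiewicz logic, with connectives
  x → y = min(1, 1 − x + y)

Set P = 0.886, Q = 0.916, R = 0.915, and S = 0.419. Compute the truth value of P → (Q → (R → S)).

0.702

R → S = min(1, 1 − 0.915 + 0.419) = min(1, 0.504) = 0.504
Q → (R → S) = min(1, 1 − 0.916 + 0.504) = min(1, 0.588) = 0.588
P → (Q → (R → S)) = min(1, 1 − 0.886 + 0.588) = min(1, 0.702) = 0.702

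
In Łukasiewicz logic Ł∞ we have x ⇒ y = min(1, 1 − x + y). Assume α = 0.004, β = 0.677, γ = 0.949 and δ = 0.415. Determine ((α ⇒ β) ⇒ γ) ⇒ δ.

0.466

α ⇒ β = min(1, 1 − 0.004 + 0.677) = min(1, 1.673) = 1.000
(α ⇒ β) ⇒ γ = min(1, 1 − 1.000 + 0.949) = min(1, 0.949) = 0.949
((α ⇒ β) ⇒ γ) ⇒ δ = min(1, 1 − 0.949 + 0.415) = min(1, 0.466) = 0.466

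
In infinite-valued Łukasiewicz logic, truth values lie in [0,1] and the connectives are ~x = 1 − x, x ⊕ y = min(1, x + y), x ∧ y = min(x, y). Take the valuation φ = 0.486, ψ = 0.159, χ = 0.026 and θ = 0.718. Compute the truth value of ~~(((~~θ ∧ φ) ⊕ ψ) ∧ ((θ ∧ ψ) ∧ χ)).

0.026

~θ = 1 − 0.718 = 0.282
~~θ = 1 − 0.282 = 0.718
~~θ ∧ φ = min(0.718, 0.486) = 0.486
(~~θ ∧ φ) ⊕ ψ = min(1, 0.486 + 0.159) = min(1, 0.645) = 0.645
θ ∧ ψ = min(0.718, 0.159) = 0.159
(θ ∧ ψ) ∧ χ = min(0.159, 0.026) = 0.026
((~~θ ∧ φ) ⊕ ψ) ∧ ((θ ∧ ψ) ∧ χ) = min(0.645, 0.026) = 0.026
~(((~~θ ∧ φ) ⊕ ψ) ∧ ((θ ∧ ψ) ∧ χ)) = 1 − 0.026 = 0.974
~~(((~~θ ∧ φ) ⊕ ψ) ∧ ((θ ∧ ψ) ∧ χ)) = 1 − 0.974 = 0.026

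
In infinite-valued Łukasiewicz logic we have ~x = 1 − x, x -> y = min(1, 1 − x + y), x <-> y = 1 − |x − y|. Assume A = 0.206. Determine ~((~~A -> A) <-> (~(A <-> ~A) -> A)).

0.382

~A = 1 − 0.206 = 0.794
~~A = 1 − 0.794 = 0.206
~~A -> A = min(1, 1 − 0.206 + 0.206) = min(1, 1.000) = 1.000
A <-> ~A = 1 − |0.206 − 0.794| = 1 − 0.588 = 0.412
~(A <-> ~A) = 1 − 0.412 = 0.588
~(A <-> ~A) -> A = min(1, 1 − 0.588 + 0.206) = min(1, 0.618) = 0.618
(~~A -> A) <-> (~(A <-> ~A) -> A) = 1 − |1.000 − 0.618| = 1 − 0.382 = 0.618
~((~~A -> A) <-> (~(A <-> ~A) -> A)) = 1 − 0.618 = 0.382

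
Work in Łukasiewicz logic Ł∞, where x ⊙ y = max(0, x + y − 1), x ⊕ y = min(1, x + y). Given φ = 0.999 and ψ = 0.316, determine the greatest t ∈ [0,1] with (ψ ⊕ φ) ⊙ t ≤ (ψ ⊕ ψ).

0.632

ψ ⊕ φ = min(1, 0.316 + 0.999) = min(1, 1.315) = 1.000
So the left factor is ψ ⊕ φ = 1.000.
ψ ⊕ ψ = min(1, 0.316 + 0.316) = min(1, 0.632) = 0.632
So the right-hand bound is ψ ⊕ ψ = 0.632.
The residuum of the Łukasiewicz t-norm gives the supremum: min(1, 1 − 1.000 + 0.632).
1 − 1.000 + 0.632 = 0.632, so t = min(1, 0.632) = 0.632.
Check: 1.000 ⊙ 0.632 = max(0, 0.632) = 0.632 ≤ 0.632.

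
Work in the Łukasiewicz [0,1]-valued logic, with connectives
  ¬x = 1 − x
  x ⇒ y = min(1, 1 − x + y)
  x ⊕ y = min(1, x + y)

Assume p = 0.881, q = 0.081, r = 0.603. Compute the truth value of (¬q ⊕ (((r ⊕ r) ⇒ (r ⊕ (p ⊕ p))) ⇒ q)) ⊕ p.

¬q = 1 − 0.081 = 0.919
r ⊕ r = min(1, 0.603 + 0.603) = min(1, 1.206) = 1.000
p ⊕ p = min(1, 0.881 + 0.881) = min(1, 1.762) = 1.000
r ⊕ (p ⊕ p) = min(1, 0.603 + 1.000) = min(1, 1.603) = 1.000
(r ⊕ r) ⇒ (r ⊕ (p ⊕ p)) = min(1, 1 − 1.000 + 1.000) = min(1, 1.000) = 1.000
((r ⊕ r) ⇒ (r ⊕ (p ⊕ p))) ⇒ q = min(1, 1 − 1.000 + 0.081) = min(1, 0.081) = 0.081
¬q ⊕ (((r ⊕ r) ⇒ (r ⊕ (p ⊕ p))) ⇒ q) = min(1, 0.919 + 0.081) = min(1, 1.000) = 1.000
(¬q ⊕ (((r ⊕ r) ⇒ (r ⊕ (p ⊕ p))) ⇒ q)) ⊕ p = min(1, 1.000 + 0.881) = min(1, 1.881) = 1.000

1.000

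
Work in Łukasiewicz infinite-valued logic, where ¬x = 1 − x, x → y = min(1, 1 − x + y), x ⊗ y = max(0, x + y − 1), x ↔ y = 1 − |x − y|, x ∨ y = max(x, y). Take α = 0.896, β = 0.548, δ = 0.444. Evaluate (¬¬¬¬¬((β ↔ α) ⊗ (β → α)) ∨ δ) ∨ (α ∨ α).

0.896

β ↔ α = 1 − |0.548 − 0.896| = 1 − 0.348 = 0.652
β → α = min(1, 1 − 0.548 + 0.896) = min(1, 1.348) = 1.000
(β ↔ α) ⊗ (β → α) = max(0, 0.652 + 1.000 − 1) = max(0, 0.652) = 0.652
¬((β ↔ α) ⊗ (β → α)) = 1 − 0.652 = 0.348
¬¬((β ↔ α) ⊗ (β → α)) = 1 − 0.348 = 0.652
¬¬¬((β ↔ α) ⊗ (β → α)) = 1 − 0.652 = 0.348
¬¬¬¬((β ↔ α) ⊗ (β → α)) = 1 − 0.348 = 0.652
¬¬¬¬¬((β ↔ α) ⊗ (β → α)) = 1 − 0.652 = 0.348
¬¬¬¬¬((β ↔ α) ⊗ (β → α)) ∨ δ = max(0.348, 0.444) = 0.444
α ∨ α = max(0.896, 0.896) = 0.896
(¬¬¬¬¬((β ↔ α) ⊗ (β → α)) ∨ δ) ∨ (α ∨ α) = max(0.444, 0.896) = 0.896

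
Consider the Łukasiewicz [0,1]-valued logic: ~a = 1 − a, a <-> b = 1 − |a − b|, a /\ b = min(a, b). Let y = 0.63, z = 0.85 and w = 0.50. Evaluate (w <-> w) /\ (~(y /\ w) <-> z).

w <-> w = 1 − |0.50 − 0.50| = 1 − 0.00 = 1.00
y /\ w = min(0.63, 0.50) = 0.50
~(y /\ w) = 1 − 0.50 = 0.50
~(y /\ w) <-> z = 1 − |0.50 − 0.85| = 1 − 0.35 = 0.65
(w <-> w) /\ (~(y /\ w) <-> z) = min(1.00, 0.65) = 0.65

0.65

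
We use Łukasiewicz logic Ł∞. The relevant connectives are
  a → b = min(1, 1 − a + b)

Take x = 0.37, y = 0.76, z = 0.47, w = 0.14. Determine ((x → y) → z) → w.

0.67

x → y = min(1, 1 − 0.37 + 0.76) = min(1, 1.39) = 1.00
(x → y) → z = min(1, 1 − 1.00 + 0.47) = min(1, 0.47) = 0.47
((x → y) → z) → w = min(1, 1 − 0.47 + 0.14) = min(1, 0.67) = 0.67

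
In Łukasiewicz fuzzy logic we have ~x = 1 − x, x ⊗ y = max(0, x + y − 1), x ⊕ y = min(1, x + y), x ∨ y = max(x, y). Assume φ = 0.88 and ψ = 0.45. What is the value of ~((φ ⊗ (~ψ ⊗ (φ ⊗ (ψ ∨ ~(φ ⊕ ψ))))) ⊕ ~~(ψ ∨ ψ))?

~ψ = 1 − 0.45 = 0.55
φ ⊕ ψ = min(1, 0.88 + 0.45) = min(1, 1.33) = 1.00
~(φ ⊕ ψ) = 1 − 1.00 = 0.00
ψ ∨ ~(φ ⊕ ψ) = max(0.45, 0.00) = 0.45
φ ⊗ (ψ ∨ ~(φ ⊕ ψ)) = max(0, 0.88 + 0.45 − 1) = max(0, 0.33) = 0.33
~ψ ⊗ (φ ⊗ (ψ ∨ ~(φ ⊕ ψ))) = max(0, 0.55 + 0.33 − 1) = max(0, -0.12) = 0.00
φ ⊗ (~ψ ⊗ (φ ⊗ (ψ ∨ ~(φ ⊕ ψ)))) = max(0, 0.88 + 0.00 − 1) = max(0, -0.12) = 0.00
ψ ∨ ψ = max(0.45, 0.45) = 0.45
~(ψ ∨ ψ) = 1 − 0.45 = 0.55
~~(ψ ∨ ψ) = 1 − 0.55 = 0.45
(φ ⊗ (~ψ ⊗ (φ ⊗ (ψ ∨ ~(φ ⊕ ψ))))) ⊕ ~~(ψ ∨ ψ) = min(1, 0.00 + 0.45) = min(1, 0.45) = 0.45
~((φ ⊗ (~ψ ⊗ (φ ⊗ (ψ ∨ ~(φ ⊕ ψ))))) ⊕ ~~(ψ ∨ ψ)) = 1 − 0.45 = 0.55

0.55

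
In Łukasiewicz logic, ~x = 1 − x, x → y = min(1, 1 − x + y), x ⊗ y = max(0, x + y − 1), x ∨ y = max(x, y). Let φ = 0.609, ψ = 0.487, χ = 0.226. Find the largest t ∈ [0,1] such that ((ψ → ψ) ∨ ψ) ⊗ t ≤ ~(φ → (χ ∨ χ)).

0.383

ψ → ψ = min(1, 1 − 0.487 + 0.487) = min(1, 1.000) = 1.000
(ψ → ψ) ∨ ψ = max(1.000, 0.487) = 1.000
So the left factor is (ψ → ψ) ∨ ψ = 1.000.
χ ∨ χ = max(0.226, 0.226) = 0.226
φ → (χ ∨ χ) = min(1, 1 − 0.609 + 0.226) = min(1, 0.617) = 0.617
~(φ → (χ ∨ χ)) = 1 − 0.617 = 0.383
So the right-hand bound is ~(φ → (χ ∨ χ)) = 0.383.
The residuum of the Łukasiewicz t-norm gives the supremum: min(1, 1 − 1.000 + 0.383).
1 − 1.000 + 0.383 = 0.383, so t = min(1, 0.383) = 0.383.
Check: 1.000 ⊗ 0.383 = max(0, 0.383) = 0.383 ≤ 0.383.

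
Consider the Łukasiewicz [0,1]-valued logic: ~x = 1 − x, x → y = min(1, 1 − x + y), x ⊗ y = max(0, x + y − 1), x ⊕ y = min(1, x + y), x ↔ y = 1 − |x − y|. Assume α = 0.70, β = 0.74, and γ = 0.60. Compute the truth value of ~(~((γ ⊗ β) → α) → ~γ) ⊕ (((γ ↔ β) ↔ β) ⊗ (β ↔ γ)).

0.74

γ ⊗ β = max(0, 0.60 + 0.74 − 1) = max(0, 0.34) = 0.34
(γ ⊗ β) → α = min(1, 1 − 0.34 + 0.70) = min(1, 1.36) = 1.00
~((γ ⊗ β) → α) = 1 − 1.00 = 0.00
~γ = 1 − 0.60 = 0.40
~((γ ⊗ β) → α) → ~γ = min(1, 1 − 0.00 + 0.40) = min(1, 1.40) = 1.00
~(~((γ ⊗ β) → α) → ~γ) = 1 − 1.00 = 0.00
γ ↔ β = 1 − |0.60 − 0.74| = 1 − 0.14 = 0.86
(γ ↔ β) ↔ β = 1 − |0.86 − 0.74| = 1 − 0.12 = 0.88
β ↔ γ = 1 − |0.74 − 0.60| = 1 − 0.14 = 0.86
((γ ↔ β) ↔ β) ⊗ (β ↔ γ) = max(0, 0.88 + 0.86 − 1) = max(0, 0.74) = 0.74
~(~((γ ⊗ β) → α) → ~γ) ⊕ (((γ ↔ β) ↔ β) ⊗ (β ↔ γ)) = min(1, 0.00 + 0.74) = min(1, 0.74) = 0.74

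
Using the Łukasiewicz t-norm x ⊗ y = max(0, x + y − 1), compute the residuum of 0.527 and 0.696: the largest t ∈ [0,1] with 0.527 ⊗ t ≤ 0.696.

1.000

The residuum of the Łukasiewicz t-norm gives the supremum: min(1, 1 − 0.527 + 0.696).
1 − 0.527 + 0.696 = 1.169, so t = min(1, 1.169) = 1.000.
Check: 0.527 ⊗ 1.000 = max(0, 0.527) = 0.527 ≤ 0.696.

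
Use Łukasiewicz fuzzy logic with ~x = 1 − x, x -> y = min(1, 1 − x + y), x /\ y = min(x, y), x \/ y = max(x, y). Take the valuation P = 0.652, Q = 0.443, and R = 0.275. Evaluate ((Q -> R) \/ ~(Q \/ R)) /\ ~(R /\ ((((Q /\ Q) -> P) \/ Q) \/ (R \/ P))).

0.725

Q -> R = min(1, 1 − 0.443 + 0.275) = min(1, 0.832) = 0.832
Q \/ R = max(0.443, 0.275) = 0.443
~(Q \/ R) = 1 − 0.443 = 0.557
(Q -> R) \/ ~(Q \/ R) = max(0.832, 0.557) = 0.832
Q /\ Q = min(0.443, 0.443) = 0.443
(Q /\ Q) -> P = min(1, 1 − 0.443 + 0.652) = min(1, 1.209) = 1.000
((Q /\ Q) -> P) \/ Q = max(1.000, 0.443) = 1.000
R \/ P = max(0.275, 0.652) = 0.652
(((Q /\ Q) -> P) \/ Q) \/ (R \/ P) = max(1.000, 0.652) = 1.000
R /\ ((((Q /\ Q) -> P) \/ Q) \/ (R \/ P)) = min(0.275, 1.000) = 0.275
~(R /\ ((((Q /\ Q) -> P) \/ Q) \/ (R \/ P))) = 1 − 0.275 = 0.725
((Q -> R) \/ ~(Q \/ R)) /\ ~(R /\ ((((Q /\ Q) -> P) \/ Q) \/ (R \/ P))) = min(0.832, 0.725) = 0.725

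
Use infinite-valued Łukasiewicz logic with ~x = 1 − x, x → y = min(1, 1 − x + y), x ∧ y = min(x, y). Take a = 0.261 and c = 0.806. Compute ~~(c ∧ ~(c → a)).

0.545

c → a = min(1, 1 − 0.806 + 0.261) = min(1, 0.455) = 0.455
~(c → a) = 1 − 0.455 = 0.545
c ∧ ~(c → a) = min(0.806, 0.545) = 0.545
~(c ∧ ~(c → a)) = 1 − 0.545 = 0.455
~~(c ∧ ~(c → a)) = 1 − 0.455 = 0.545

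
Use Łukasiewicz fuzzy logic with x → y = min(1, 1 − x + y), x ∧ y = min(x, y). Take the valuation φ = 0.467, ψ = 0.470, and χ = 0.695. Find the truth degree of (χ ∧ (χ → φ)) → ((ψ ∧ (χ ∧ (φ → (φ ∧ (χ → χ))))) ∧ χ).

0.775

χ → φ = min(1, 1 − 0.695 + 0.467) = min(1, 0.772) = 0.772
χ ∧ (χ → φ) = min(0.695, 0.772) = 0.695
χ → χ = min(1, 1 − 0.695 + 0.695) = min(1, 1.000) = 1.000
φ ∧ (χ → χ) = min(0.467, 1.000) = 0.467
φ → (φ ∧ (χ → χ)) = min(1, 1 − 0.467 + 0.467) = min(1, 1.000) = 1.000
χ ∧ (φ → (φ ∧ (χ → χ))) = min(0.695, 1.000) = 0.695
ψ ∧ (χ ∧ (φ → (φ ∧ (χ → χ)))) = min(0.470, 0.695) = 0.470
(ψ ∧ (χ ∧ (φ → (φ ∧ (χ → χ))))) ∧ χ = min(0.470, 0.695) = 0.470
(χ ∧ (χ → φ)) → ((ψ ∧ (χ ∧ (φ → (φ ∧ (χ → χ))))) ∧ χ) = min(1, 1 − 0.695 + 0.470) = min(1, 0.775) = 0.775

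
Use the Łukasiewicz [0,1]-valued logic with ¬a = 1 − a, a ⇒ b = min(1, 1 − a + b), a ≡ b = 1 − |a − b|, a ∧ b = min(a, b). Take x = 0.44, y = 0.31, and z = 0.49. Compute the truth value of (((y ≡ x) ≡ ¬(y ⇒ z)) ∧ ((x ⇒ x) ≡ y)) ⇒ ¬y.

y ≡ x = 1 − |0.31 − 0.44| = 1 − 0.13 = 0.87
y ⇒ z = min(1, 1 − 0.31 + 0.49) = min(1, 1.18) = 1.00
¬(y ⇒ z) = 1 − 1.00 = 0.00
(y ≡ x) ≡ ¬(y ⇒ z) = 1 − |0.87 − 0.00| = 1 − 0.87 = 0.13
x ⇒ x = min(1, 1 − 0.44 + 0.44) = min(1, 1.00) = 1.00
(x ⇒ x) ≡ y = 1 − |1.00 − 0.31| = 1 − 0.69 = 0.31
((y ≡ x) ≡ ¬(y ⇒ z)) ∧ ((x ⇒ x) ≡ y) = min(0.13, 0.31) = 0.13
¬y = 1 − 0.31 = 0.69
(((y ≡ x) ≡ ¬(y ⇒ z)) ∧ ((x ⇒ x) ≡ y)) ⇒ ¬y = min(1, 1 − 0.13 + 0.69) = min(1, 1.56) = 1.00

1.00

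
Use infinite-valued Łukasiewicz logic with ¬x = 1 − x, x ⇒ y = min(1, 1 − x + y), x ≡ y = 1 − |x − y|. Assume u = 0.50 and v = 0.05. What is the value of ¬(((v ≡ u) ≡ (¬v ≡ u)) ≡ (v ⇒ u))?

0.00

v ≡ u = 1 − |0.05 − 0.50| = 1 − 0.45 = 0.55
¬v = 1 − 0.05 = 0.95
¬v ≡ u = 1 − |0.95 − 0.50| = 1 − 0.45 = 0.55
(v ≡ u) ≡ (¬v ≡ u) = 1 − |0.55 − 0.55| = 1 − 0.00 = 1.00
v ⇒ u = min(1, 1 − 0.05 + 0.50) = min(1, 1.45) = 1.00
((v ≡ u) ≡ (¬v ≡ u)) ≡ (v ⇒ u) = 1 − |1.00 − 1.00| = 1 − 0.00 = 1.00
¬(((v ≡ u) ≡ (¬v ≡ u)) ≡ (v ⇒ u)) = 1 − 1.00 = 0.00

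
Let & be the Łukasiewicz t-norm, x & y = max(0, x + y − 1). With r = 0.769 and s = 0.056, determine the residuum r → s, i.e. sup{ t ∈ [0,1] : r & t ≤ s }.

0.287

The residuum of the Łukasiewicz t-norm gives the supremum: min(1, 1 − 0.769 + 0.056).
1 − 0.769 + 0.056 = 0.287, so t = min(1, 0.287) = 0.287.
Check: 0.769 & 0.287 = max(0, 0.056) = 0.056 ≤ 0.056.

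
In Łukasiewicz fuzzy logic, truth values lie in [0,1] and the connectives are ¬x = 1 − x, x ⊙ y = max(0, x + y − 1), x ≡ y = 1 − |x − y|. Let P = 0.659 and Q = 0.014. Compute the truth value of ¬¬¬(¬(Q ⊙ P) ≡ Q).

0.986

Q ⊙ P = max(0, 0.014 + 0.659 − 1) = max(0, -0.327) = 0.000
¬(Q ⊙ P) = 1 − 0.000 = 1.000
¬(Q ⊙ P) ≡ Q = 1 − |1.000 − 0.014| = 1 − 0.986 = 0.014
¬(¬(Q ⊙ P) ≡ Q) = 1 − 0.014 = 0.986
¬¬(¬(Q ⊙ P) ≡ Q) = 1 − 0.986 = 0.014
¬¬¬(¬(Q ⊙ P) ≡ Q) = 1 − 0.014 = 0.986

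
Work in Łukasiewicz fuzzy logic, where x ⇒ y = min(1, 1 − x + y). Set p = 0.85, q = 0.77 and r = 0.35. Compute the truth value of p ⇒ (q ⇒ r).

0.73

q ⇒ r = min(1, 1 − 0.77 + 0.35) = min(1, 0.58) = 0.58
p ⇒ (q ⇒ r) = min(1, 1 − 0.85 + 0.58) = min(1, 0.73) = 0.73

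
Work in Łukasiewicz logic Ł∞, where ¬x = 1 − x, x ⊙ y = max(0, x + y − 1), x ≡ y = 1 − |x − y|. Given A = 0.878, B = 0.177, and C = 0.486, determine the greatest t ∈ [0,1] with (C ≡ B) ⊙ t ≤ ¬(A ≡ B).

1.000

C ≡ B = 1 − |0.486 − 0.177| = 1 − 0.309 = 0.691
So the left factor is C ≡ B = 0.691.
A ≡ B = 1 − |0.878 − 0.177| = 1 − 0.701 = 0.299
¬(A ≡ B) = 1 − 0.299 = 0.701
So the right-hand bound is ¬(A ≡ B) = 0.701.
The residuum of the Łukasiewicz t-norm gives the supremum: min(1, 1 − 0.691 + 0.701).
1 − 0.691 + 0.701 = 1.010, so t = min(1, 1.010) = 1.000.
Check: 0.691 ⊙ 1.000 = max(0, 0.691) = 0.691 ≤ 0.701.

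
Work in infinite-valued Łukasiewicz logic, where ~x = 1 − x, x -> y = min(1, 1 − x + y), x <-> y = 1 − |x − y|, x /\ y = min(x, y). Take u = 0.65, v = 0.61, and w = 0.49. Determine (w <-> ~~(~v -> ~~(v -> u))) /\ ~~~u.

0.35

~v = 1 − 0.61 = 0.39
v -> u = min(1, 1 − 0.61 + 0.65) = min(1, 1.04) = 1.00
~(v -> u) = 1 − 1.00 = 0.00
~~(v -> u) = 1 − 0.00 = 1.00
~v -> ~~(v -> u) = min(1, 1 − 0.39 + 1.00) = min(1, 1.61) = 1.00
~(~v -> ~~(v -> u)) = 1 − 1.00 = 0.00
~~(~v -> ~~(v -> u)) = 1 − 0.00 = 1.00
w <-> ~~(~v -> ~~(v -> u)) = 1 − |0.49 − 1.00| = 1 − 0.51 = 0.49
~u = 1 − 0.65 = 0.35
~~u = 1 − 0.35 = 0.65
~~~u = 1 − 0.65 = 0.35
(w <-> ~~(~v -> ~~(v -> u))) /\ ~~~u = min(0.49, 0.35) = 0.35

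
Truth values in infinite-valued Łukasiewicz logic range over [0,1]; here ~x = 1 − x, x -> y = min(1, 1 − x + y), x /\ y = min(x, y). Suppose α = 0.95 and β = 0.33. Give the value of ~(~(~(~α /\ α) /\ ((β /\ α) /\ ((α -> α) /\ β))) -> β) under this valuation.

~α = 1 − 0.95 = 0.05
~α /\ α = min(0.05, 0.95) = 0.05
~(~α /\ α) = 1 − 0.05 = 0.95
β /\ α = min(0.33, 0.95) = 0.33
α -> α = min(1, 1 − 0.95 + 0.95) = min(1, 1.00) = 1.00
(α -> α) /\ β = min(1.00, 0.33) = 0.33
(β /\ α) /\ ((α -> α) /\ β) = min(0.33, 0.33) = 0.33
~(~α /\ α) /\ ((β /\ α) /\ ((α -> α) /\ β)) = min(0.95, 0.33) = 0.33
~(~(~α /\ α) /\ ((β /\ α) /\ ((α -> α) /\ β))) = 1 − 0.33 = 0.67
~(~(~α /\ α) /\ ((β /\ α) /\ ((α -> α) /\ β))) -> β = min(1, 1 − 0.67 + 0.33) = min(1, 0.66) = 0.66
~(~(~(~α /\ α) /\ ((β /\ α) /\ ((α -> α) /\ β))) -> β) = 1 − 0.66 = 0.34

0.34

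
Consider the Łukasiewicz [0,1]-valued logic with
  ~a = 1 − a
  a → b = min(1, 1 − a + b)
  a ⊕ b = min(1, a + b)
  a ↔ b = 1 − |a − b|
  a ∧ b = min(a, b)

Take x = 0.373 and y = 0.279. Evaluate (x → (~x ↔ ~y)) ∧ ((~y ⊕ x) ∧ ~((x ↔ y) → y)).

0.627

~x = 1 − 0.373 = 0.627
~y = 1 − 0.279 = 0.721
~x ↔ ~y = 1 − |0.627 − 0.721| = 1 − 0.094 = 0.906
x → (~x ↔ ~y) = min(1, 1 − 0.373 + 0.906) = min(1, 1.533) = 1.000
~y ⊕ x = min(1, 0.721 + 0.373) = min(1, 1.094) = 1.000
x ↔ y = 1 − |0.373 − 0.279| = 1 − 0.094 = 0.906
(x ↔ y) → y = min(1, 1 − 0.906 + 0.279) = min(1, 0.373) = 0.373
~((x ↔ y) → y) = 1 − 0.373 = 0.627
(~y ⊕ x) ∧ ~((x ↔ y) → y) = min(1.000, 0.627) = 0.627
(x → (~x ↔ ~y)) ∧ ((~y ⊕ x) ∧ ~((x ↔ y) → y)) = min(1.000, 0.627) = 0.627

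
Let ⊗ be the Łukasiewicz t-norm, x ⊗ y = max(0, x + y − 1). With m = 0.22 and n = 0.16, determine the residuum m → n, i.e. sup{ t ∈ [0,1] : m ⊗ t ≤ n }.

0.94

The residuum of the Łukasiewicz t-norm gives the supremum: min(1, 1 − 0.22 + 0.16).
1 − 0.22 + 0.16 = 0.94, so t = min(1, 0.94) = 0.94.
Check: 0.22 ⊗ 0.94 = max(0, 0.16) = 0.16 ≤ 0.16.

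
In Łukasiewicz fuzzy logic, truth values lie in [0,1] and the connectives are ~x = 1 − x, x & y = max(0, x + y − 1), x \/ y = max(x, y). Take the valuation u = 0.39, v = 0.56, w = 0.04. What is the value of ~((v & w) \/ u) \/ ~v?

v & w = max(0, 0.56 + 0.04 − 1) = max(0, -0.40) = 0.00
(v & w) \/ u = max(0.00, 0.39) = 0.39
~((v & w) \/ u) = 1 − 0.39 = 0.61
~v = 1 − 0.56 = 0.44
~((v & w) \/ u) \/ ~v = max(0.61, 0.44) = 0.61

0.61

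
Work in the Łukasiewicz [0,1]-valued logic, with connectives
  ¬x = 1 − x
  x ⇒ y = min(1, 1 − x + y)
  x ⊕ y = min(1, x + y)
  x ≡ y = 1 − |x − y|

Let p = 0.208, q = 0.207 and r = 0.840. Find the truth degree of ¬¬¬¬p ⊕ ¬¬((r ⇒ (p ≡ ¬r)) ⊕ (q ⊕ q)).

1.000

¬p = 1 − 0.208 = 0.792
¬¬p = 1 − 0.792 = 0.208
¬¬¬p = 1 − 0.208 = 0.792
¬¬¬¬p = 1 − 0.792 = 0.208
¬r = 1 − 0.840 = 0.160
p ≡ ¬r = 1 − |0.208 − 0.160| = 1 − 0.048 = 0.952
r ⇒ (p ≡ ¬r) = min(1, 1 − 0.840 + 0.952) = min(1, 1.112) = 1.000
q ⊕ q = min(1, 0.207 + 0.207) = min(1, 0.414) = 0.414
(r ⇒ (p ≡ ¬r)) ⊕ (q ⊕ q) = min(1, 1.000 + 0.414) = min(1, 1.414) = 1.000
¬((r ⇒ (p ≡ ¬r)) ⊕ (q ⊕ q)) = 1 − 1.000 = 0.000
¬¬((r ⇒ (p ≡ ¬r)) ⊕ (q ⊕ q)) = 1 − 0.000 = 1.000
¬¬¬¬p ⊕ ¬¬((r ⇒ (p ≡ ¬r)) ⊕ (q ⊕ q)) = min(1, 0.208 + 1.000) = min(1, 1.208) = 1.000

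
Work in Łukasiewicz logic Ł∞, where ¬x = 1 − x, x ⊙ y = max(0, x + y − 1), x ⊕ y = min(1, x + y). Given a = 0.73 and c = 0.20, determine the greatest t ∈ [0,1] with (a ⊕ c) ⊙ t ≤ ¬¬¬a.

0.34

a ⊕ c = min(1, 0.73 + 0.20) = min(1, 0.93) = 0.93
So the left factor is a ⊕ c = 0.93.
¬a = 1 − 0.73 = 0.27
¬¬a = 1 − 0.27 = 0.73
¬¬¬a = 1 − 0.73 = 0.27
So the right-hand bound is ¬¬¬a = 0.27.
The residuum of the Łukasiewicz t-norm gives the supremum: min(1, 1 − 0.93 + 0.27).
1 − 0.93 + 0.27 = 0.34, so t = min(1, 0.34) = 0.34.
Check: 0.93 ⊙ 0.34 = max(0, 0.27) = 0.27 ≤ 0.27.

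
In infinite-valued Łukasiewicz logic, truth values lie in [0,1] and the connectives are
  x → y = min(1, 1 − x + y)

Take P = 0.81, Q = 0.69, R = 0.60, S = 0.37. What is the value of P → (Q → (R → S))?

1.00

R → S = min(1, 1 − 0.60 + 0.37) = min(1, 0.77) = 0.77
Q → (R → S) = min(1, 1 − 0.69 + 0.77) = min(1, 1.08) = 1.00
P → (Q → (R → S)) = min(1, 1 − 0.81 + 1.00) = min(1, 1.19) = 1.00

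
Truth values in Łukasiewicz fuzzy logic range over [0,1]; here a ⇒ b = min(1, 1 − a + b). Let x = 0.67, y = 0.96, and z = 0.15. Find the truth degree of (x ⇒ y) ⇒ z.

0.15

x ⇒ y = min(1, 1 − 0.67 + 0.96) = min(1, 1.29) = 1.00
(x ⇒ y) ⇒ z = min(1, 1 − 1.00 + 0.15) = min(1, 0.15) = 0.15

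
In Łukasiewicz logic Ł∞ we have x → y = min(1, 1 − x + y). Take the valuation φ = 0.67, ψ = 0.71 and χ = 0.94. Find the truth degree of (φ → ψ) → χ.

φ → ψ = min(1, 1 − 0.67 + 0.71) = min(1, 1.04) = 1.00
(φ → ψ) → χ = min(1, 1 − 1.00 + 0.94) = min(1, 0.94) = 0.94

0.94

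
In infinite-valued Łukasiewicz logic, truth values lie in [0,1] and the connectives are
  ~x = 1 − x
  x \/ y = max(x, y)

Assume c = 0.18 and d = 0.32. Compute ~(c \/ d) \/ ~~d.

c \/ d = max(0.18, 0.32) = 0.32
~(c \/ d) = 1 − 0.32 = 0.68
~d = 1 − 0.32 = 0.68
~~d = 1 − 0.68 = 0.32
~(c \/ d) \/ ~~d = max(0.68, 0.32) = 0.68

0.68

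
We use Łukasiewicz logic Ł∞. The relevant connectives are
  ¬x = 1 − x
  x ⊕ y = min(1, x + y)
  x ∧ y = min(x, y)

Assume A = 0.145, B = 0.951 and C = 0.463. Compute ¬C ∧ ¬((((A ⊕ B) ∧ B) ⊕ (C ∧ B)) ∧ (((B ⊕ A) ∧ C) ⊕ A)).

0.392

¬C = 1 − 0.463 = 0.537
A ⊕ B = min(1, 0.145 + 0.951) = min(1, 1.096) = 1.000
(A ⊕ B) ∧ B = min(1.000, 0.951) = 0.951
C ∧ B = min(0.463, 0.951) = 0.463
((A ⊕ B) ∧ B) ⊕ (C ∧ B) = min(1, 0.951 + 0.463) = min(1, 1.414) = 1.000
B ⊕ A = min(1, 0.951 + 0.145) = min(1, 1.096) = 1.000
(B ⊕ A) ∧ C = min(1.000, 0.463) = 0.463
((B ⊕ A) ∧ C) ⊕ A = min(1, 0.463 + 0.145) = min(1, 0.608) = 0.608
(((A ⊕ B) ∧ B) ⊕ (C ∧ B)) ∧ (((B ⊕ A) ∧ C) ⊕ A) = min(1.000, 0.608) = 0.608
¬((((A ⊕ B) ∧ B) ⊕ (C ∧ B)) ∧ (((B ⊕ A) ∧ C) ⊕ A)) = 1 − 0.608 = 0.392
¬C ∧ ¬((((A ⊕ B) ∧ B) ⊕ (C ∧ B)) ∧ (((B ⊕ A) ∧ C) ⊕ A)) = min(0.537, 0.392) = 0.392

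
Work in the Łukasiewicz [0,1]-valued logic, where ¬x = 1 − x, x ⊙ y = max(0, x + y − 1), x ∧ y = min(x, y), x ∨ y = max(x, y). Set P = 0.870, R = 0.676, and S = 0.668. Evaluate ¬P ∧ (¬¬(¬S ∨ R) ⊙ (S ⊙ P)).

¬P = 1 − 0.870 = 0.130
¬S = 1 − 0.668 = 0.332
¬S ∨ R = max(0.332, 0.676) = 0.676
¬(¬S ∨ R) = 1 − 0.676 = 0.324
¬¬(¬S ∨ R) = 1 − 0.324 = 0.676
S ⊙ P = max(0, 0.668 + 0.870 − 1) = max(0, 0.538) = 0.538
¬¬(¬S ∨ R) ⊙ (S ⊙ P) = max(0, 0.676 + 0.538 − 1) = max(0, 0.214) = 0.214
¬P ∧ (¬¬(¬S ∨ R) ⊙ (S ⊙ P)) = min(0.130, 0.214) = 0.130

0.130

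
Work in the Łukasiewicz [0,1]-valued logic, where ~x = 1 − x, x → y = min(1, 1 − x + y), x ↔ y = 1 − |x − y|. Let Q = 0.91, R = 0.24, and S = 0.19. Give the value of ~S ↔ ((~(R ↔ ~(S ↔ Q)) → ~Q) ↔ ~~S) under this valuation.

~S = 1 − 0.19 = 0.81
S ↔ Q = 1 − |0.19 − 0.91| = 1 − 0.72 = 0.28
~(S ↔ Q) = 1 − 0.28 = 0.72
R ↔ ~(S ↔ Q) = 1 − |0.24 − 0.72| = 1 − 0.48 = 0.52
~(R ↔ ~(S ↔ Q)) = 1 − 0.52 = 0.48
~Q = 1 − 0.91 = 0.09
~(R ↔ ~(S ↔ Q)) → ~Q = min(1, 1 − 0.48 + 0.09) = min(1, 0.61) = 0.61
~~S = 1 − 0.81 = 0.19
(~(R ↔ ~(S ↔ Q)) → ~Q) ↔ ~~S = 1 − |0.61 − 0.19| = 1 − 0.42 = 0.58
~S ↔ ((~(R ↔ ~(S ↔ Q)) → ~Q) ↔ ~~S) = 1 − |0.81 − 0.58| = 1 − 0.23 = 0.77

0.77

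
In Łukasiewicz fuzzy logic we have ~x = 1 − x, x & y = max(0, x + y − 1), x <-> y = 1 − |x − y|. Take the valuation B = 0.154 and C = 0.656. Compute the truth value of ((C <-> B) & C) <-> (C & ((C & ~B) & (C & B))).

C <-> B = 1 − |0.656 − 0.154| = 1 − 0.502 = 0.498
(C <-> B) & C = max(0, 0.498 + 0.656 − 1) = max(0, 0.154) = 0.154
~B = 1 − 0.154 = 0.846
C & ~B = max(0, 0.656 + 0.846 − 1) = max(0, 0.502) = 0.502
C & B = max(0, 0.656 + 0.154 − 1) = max(0, -0.190) = 0.000
(C & ~B) & (C & B) = max(0, 0.502 + 0.000 − 1) = max(0, -0.498) = 0.000
C & ((C & ~B) & (C & B)) = max(0, 0.656 + 0.000 − 1) = max(0, -0.344) = 0.000
((C <-> B) & C) <-> (C & ((C & ~B) & (C & B))) = 1 − |0.154 − 0.000| = 1 − 0.154 = 0.846

0.846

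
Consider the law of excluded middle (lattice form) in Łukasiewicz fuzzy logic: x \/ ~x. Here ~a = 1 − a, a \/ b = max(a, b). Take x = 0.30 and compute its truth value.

~x = 1 − 0.30 = 0.70
x \/ ~x = max(0.30, 0.70) = 0.70
(The value 0.70 < 1 shows this instance is not satisfied; not a Ł∞-tautology — its value is max(a, 1−a).)

0.70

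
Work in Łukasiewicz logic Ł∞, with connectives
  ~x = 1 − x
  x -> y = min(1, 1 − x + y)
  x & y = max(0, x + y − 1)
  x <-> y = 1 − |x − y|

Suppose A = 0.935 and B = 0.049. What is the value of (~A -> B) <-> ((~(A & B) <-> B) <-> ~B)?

~A = 1 − 0.935 = 0.065
~A -> B = min(1, 1 − 0.065 + 0.049) = min(1, 0.984) = 0.984
A & B = max(0, 0.935 + 0.049 − 1) = max(0, -0.016) = 0.000
~(A & B) = 1 − 0.000 = 1.000
~(A & B) <-> B = 1 − |1.000 − 0.049| = 1 − 0.951 = 0.049
~B = 1 − 0.049 = 0.951
(~(A & B) <-> B) <-> ~B = 1 − |0.049 − 0.951| = 1 − 0.902 = 0.098
(~A -> B) <-> ((~(A & B) <-> B) <-> ~B) = 1 − |0.984 − 0.098| = 1 − 0.886 = 0.114

0.114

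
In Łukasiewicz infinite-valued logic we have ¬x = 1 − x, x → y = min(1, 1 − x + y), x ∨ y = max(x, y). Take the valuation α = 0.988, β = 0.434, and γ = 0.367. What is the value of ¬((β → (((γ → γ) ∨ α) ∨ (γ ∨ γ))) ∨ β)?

0.000

γ → γ = min(1, 1 − 0.367 + 0.367) = min(1, 1.000) = 1.000
(γ → γ) ∨ α = max(1.000, 0.988) = 1.000
γ ∨ γ = max(0.367, 0.367) = 0.367
((γ → γ) ∨ α) ∨ (γ ∨ γ) = max(1.000, 0.367) = 1.000
β → (((γ → γ) ∨ α) ∨ (γ ∨ γ)) = min(1, 1 − 0.434 + 1.000) = min(1, 1.566) = 1.000
(β → (((γ → γ) ∨ α) ∨ (γ ∨ γ))) ∨ β = max(1.000, 0.434) = 1.000
¬((β → (((γ → γ) ∨ α) ∨ (γ ∨ γ))) ∨ β) = 1 − 1.000 = 0.000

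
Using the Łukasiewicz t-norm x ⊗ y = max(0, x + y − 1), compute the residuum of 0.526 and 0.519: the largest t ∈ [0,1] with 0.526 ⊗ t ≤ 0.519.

The residuum of the Łukasiewicz t-norm gives the supremum: min(1, 1 − 0.526 + 0.519).
1 − 0.526 + 0.519 = 0.993, so t = min(1, 0.993) = 0.993.
Check: 0.526 ⊗ 0.993 = max(0, 0.519) = 0.519 ≤ 0.519.

0.993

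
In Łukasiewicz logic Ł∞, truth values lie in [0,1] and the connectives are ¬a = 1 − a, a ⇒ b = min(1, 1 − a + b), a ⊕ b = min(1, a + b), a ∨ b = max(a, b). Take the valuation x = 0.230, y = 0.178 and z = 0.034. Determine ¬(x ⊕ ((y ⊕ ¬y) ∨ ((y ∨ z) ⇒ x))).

¬y = 1 − 0.178 = 0.822
y ⊕ ¬y = min(1, 0.178 + 0.822) = min(1, 1.000) = 1.000
y ∨ z = max(0.178, 0.034) = 0.178
(y ∨ z) ⇒ x = min(1, 1 − 0.178 + 0.230) = min(1, 1.052) = 1.000
(y ⊕ ¬y) ∨ ((y ∨ z) ⇒ x) = max(1.000, 1.000) = 1.000
x ⊕ ((y ⊕ ¬y) ∨ ((y ∨ z) ⇒ x)) = min(1, 0.230 + 1.000) = min(1, 1.230) = 1.000
¬(x ⊕ ((y ⊕ ¬y) ∨ ((y ∨ z) ⇒ x))) = 1 − 1.000 = 0.000

0.000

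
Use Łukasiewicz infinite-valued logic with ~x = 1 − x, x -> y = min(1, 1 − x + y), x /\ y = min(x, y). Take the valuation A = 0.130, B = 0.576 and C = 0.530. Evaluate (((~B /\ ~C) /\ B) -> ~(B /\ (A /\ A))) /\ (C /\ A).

~B = 1 − 0.576 = 0.424
~C = 1 − 0.530 = 0.470
~B /\ ~C = min(0.424, 0.470) = 0.424
(~B /\ ~C) /\ B = min(0.424, 0.576) = 0.424
A /\ A = min(0.130, 0.130) = 0.130
B /\ (A /\ A) = min(0.576, 0.130) = 0.130
~(B /\ (A /\ A)) = 1 − 0.130 = 0.870
((~B /\ ~C) /\ B) -> ~(B /\ (A /\ A)) = min(1, 1 − 0.424 + 0.870) = min(1, 1.446) = 1.000
C /\ A = min(0.530, 0.130) = 0.130
(((~B /\ ~C) /\ B) -> ~(B /\ (A /\ A))) /\ (C /\ A) = min(1.000, 0.130) = 0.130

0.130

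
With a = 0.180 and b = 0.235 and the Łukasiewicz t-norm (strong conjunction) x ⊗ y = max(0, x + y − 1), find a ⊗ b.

0.000

a ⊗ b = max(0, 0.180 + 0.235 − 1) = max(0, -0.585) = 0.000
For comparison, the Gödel (minimum) t-norm min(x, y) would give 0.180.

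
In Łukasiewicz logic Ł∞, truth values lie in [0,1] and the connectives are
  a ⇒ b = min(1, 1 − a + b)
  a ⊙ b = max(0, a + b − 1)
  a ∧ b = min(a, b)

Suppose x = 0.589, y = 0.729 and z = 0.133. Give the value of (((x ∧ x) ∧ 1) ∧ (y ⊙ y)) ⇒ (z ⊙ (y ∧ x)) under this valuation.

0.542

x ∧ x = min(0.589, 0.589) = 0.589
(x ∧ x) ∧ 1 = min(0.589, 1.000) = 0.589
y ⊙ y = max(0, 0.729 + 0.729 − 1) = max(0, 0.458) = 0.458
((x ∧ x) ∧ 1) ∧ (y ⊙ y) = min(0.589, 0.458) = 0.458
y ∧ x = min(0.729, 0.589) = 0.589
z ⊙ (y ∧ x) = max(0, 0.133 + 0.589 − 1) = max(0, -0.278) = 0.000
(((x ∧ x) ∧ 1) ∧ (y ⊙ y)) ⇒ (z ⊙ (y ∧ x)) = min(1, 1 − 0.458 + 0.000) = min(1, 0.542) = 0.542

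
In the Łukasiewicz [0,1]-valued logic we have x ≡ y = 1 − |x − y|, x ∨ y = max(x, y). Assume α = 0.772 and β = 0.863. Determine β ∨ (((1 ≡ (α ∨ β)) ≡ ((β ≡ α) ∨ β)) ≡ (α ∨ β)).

α ∨ β = max(0.772, 0.863) = 0.863
1 ≡ (α ∨ β) = 1 − |1.000 − 0.863| = 1 − 0.137 = 0.863
β ≡ α = 1 − |0.863 − 0.772| = 1 − 0.091 = 0.909
(β ≡ α) ∨ β = max(0.909, 0.863) = 0.909
(1 ≡ (α ∨ β)) ≡ ((β ≡ α) ∨ β) = 1 − |0.863 − 0.909| = 1 − 0.046 = 0.954
((1 ≡ (α ∨ β)) ≡ ((β ≡ α) ∨ β)) ≡ (α ∨ β) = 1 − |0.954 − 0.863| = 1 − 0.091 = 0.909
β ∨ (((1 ≡ (α ∨ β)) ≡ ((β ≡ α) ∨ β)) ≡ (α ∨ β)) = max(0.863, 0.909) = 0.909

0.909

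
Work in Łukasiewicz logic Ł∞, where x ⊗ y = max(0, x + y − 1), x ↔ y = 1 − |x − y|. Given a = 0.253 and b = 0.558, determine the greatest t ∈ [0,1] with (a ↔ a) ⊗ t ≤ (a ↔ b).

a ↔ a = 1 − |0.253 − 0.253| = 1 − 0.000 = 1.000
So the left factor is a ↔ a = 1.000.
a ↔ b = 1 − |0.253 − 0.558| = 1 − 0.305 = 0.695
So the right-hand bound is a ↔ b = 0.695.
The residuum of the Łukasiewicz t-norm gives the supremum: min(1, 1 − 1.000 + 0.695).
1 − 1.000 + 0.695 = 0.695, so t = min(1, 0.695) = 0.695.
Check: 1.000 ⊗ 0.695 = max(0, 0.695) = 0.695 ≤ 0.695.

0.695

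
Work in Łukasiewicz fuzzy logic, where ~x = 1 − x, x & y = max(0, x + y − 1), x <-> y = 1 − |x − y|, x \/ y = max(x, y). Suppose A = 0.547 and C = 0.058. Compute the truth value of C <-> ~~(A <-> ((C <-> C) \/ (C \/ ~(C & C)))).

C <-> C = 1 − |0.058 − 0.058| = 1 − 0.000 = 1.000
C & C = max(0, 0.058 + 0.058 − 1) = max(0, -0.884) = 0.000
~(C & C) = 1 − 0.000 = 1.000
C \/ ~(C & C) = max(0.058, 1.000) = 1.000
(C <-> C) \/ (C \/ ~(C & C)) = max(1.000, 1.000) = 1.000
A <-> ((C <-> C) \/ (C \/ ~(C & C))) = 1 − |0.547 − 1.000| = 1 − 0.453 = 0.547
~(A <-> ((C <-> C) \/ (C \/ ~(C & C)))) = 1 − 0.547 = 0.453
~~(A <-> ((C <-> C) \/ (C \/ ~(C & C)))) = 1 − 0.453 = 0.547
C <-> ~~(A <-> ((C <-> C) \/ (C \/ ~(C & C)))) = 1 − |0.058 − 0.547| = 1 − 0.489 = 0.511

0.511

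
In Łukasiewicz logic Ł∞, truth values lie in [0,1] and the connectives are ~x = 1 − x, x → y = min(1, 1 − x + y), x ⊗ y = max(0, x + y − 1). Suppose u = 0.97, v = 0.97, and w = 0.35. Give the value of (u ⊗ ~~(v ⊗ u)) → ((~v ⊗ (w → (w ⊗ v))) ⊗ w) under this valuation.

v ⊗ u = max(0, 0.97 + 0.97 − 1) = max(0, 0.94) = 0.94
~(v ⊗ u) = 1 − 0.94 = 0.06
~~(v ⊗ u) = 1 − 0.06 = 0.94
u ⊗ ~~(v ⊗ u) = max(0, 0.97 + 0.94 − 1) = max(0, 0.91) = 0.91
~v = 1 − 0.97 = 0.03
w ⊗ v = max(0, 0.35 + 0.97 − 1) = max(0, 0.32) = 0.32
w → (w ⊗ v) = min(1, 1 − 0.35 + 0.32) = min(1, 0.97) = 0.97
~v ⊗ (w → (w ⊗ v)) = max(0, 0.03 + 0.97 − 1) = max(0, 0.00) = 0.00
(~v ⊗ (w → (w ⊗ v))) ⊗ w = max(0, 0.00 + 0.35 − 1) = max(0, -0.65) = 0.00
(u ⊗ ~~(v ⊗ u)) → ((~v ⊗ (w → (w ⊗ v))) ⊗ w) = min(1, 1 − 0.91 + 0.00) = min(1, 0.09) = 0.09

0.09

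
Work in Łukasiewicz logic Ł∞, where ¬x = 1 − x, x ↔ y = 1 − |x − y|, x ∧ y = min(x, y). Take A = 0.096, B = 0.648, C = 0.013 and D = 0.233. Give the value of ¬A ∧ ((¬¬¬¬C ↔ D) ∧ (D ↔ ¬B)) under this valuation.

¬A = 1 − 0.096 = 0.904
¬C = 1 − 0.013 = 0.987
¬¬C = 1 − 0.987 = 0.013
¬¬¬C = 1 − 0.013 = 0.987
¬¬¬¬C = 1 − 0.987 = 0.013
¬¬¬¬C ↔ D = 1 − |0.013 − 0.233| = 1 − 0.220 = 0.780
¬B = 1 − 0.648 = 0.352
D ↔ ¬B = 1 − |0.233 − 0.352| = 1 − 0.119 = 0.881
(¬¬¬¬C ↔ D) ∧ (D ↔ ¬B) = min(0.780, 0.881) = 0.780
¬A ∧ ((¬¬¬¬C ↔ D) ∧ (D ↔ ¬B)) = min(0.904, 0.780) = 0.780

0.780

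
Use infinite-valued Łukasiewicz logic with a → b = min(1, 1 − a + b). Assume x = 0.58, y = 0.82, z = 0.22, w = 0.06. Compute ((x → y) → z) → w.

0.84

x → y = min(1, 1 − 0.58 + 0.82) = min(1, 1.24) = 1.00
(x → y) → z = min(1, 1 − 1.00 + 0.22) = min(1, 0.22) = 0.22
((x → y) → z) → w = min(1, 1 − 0.22 + 0.06) = min(1, 0.84) = 0.84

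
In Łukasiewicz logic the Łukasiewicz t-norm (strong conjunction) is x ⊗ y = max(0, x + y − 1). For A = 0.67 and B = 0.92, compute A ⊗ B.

0.59

A ⊗ B = max(0, 0.67 + 0.92 − 1) = max(0, 0.59) = 0.59
For comparison, the Gödel (minimum) t-norm min(x, y) would give 0.67.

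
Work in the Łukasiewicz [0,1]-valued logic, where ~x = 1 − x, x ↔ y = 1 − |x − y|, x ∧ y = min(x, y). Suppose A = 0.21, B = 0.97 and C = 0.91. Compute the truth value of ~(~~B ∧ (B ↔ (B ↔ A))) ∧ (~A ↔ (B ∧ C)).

~B = 1 − 0.97 = 0.03
~~B = 1 − 0.03 = 0.97
B ↔ A = 1 − |0.97 − 0.21| = 1 − 0.76 = 0.24
B ↔ (B ↔ A) = 1 − |0.97 − 0.24| = 1 − 0.73 = 0.27
~~B ∧ (B ↔ (B ↔ A)) = min(0.97, 0.27) = 0.27
~(~~B ∧ (B ↔ (B ↔ A))) = 1 − 0.27 = 0.73
~A = 1 − 0.21 = 0.79
B ∧ C = min(0.97, 0.91) = 0.91
~A ↔ (B ∧ C) = 1 − |0.79 − 0.91| = 1 − 0.12 = 0.88
~(~~B ∧ (B ↔ (B ↔ A))) ∧ (~A ↔ (B ∧ C)) = min(0.73, 0.88) = 0.73

0.73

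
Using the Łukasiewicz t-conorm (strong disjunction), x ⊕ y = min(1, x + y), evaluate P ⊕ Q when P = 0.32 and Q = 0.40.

0.72

P ⊕ Q = min(1, 0.32 + 0.40) = min(1, 0.72) = 0.72
For comparison, the Gödel t-conorm max(x, y) would give 0.40.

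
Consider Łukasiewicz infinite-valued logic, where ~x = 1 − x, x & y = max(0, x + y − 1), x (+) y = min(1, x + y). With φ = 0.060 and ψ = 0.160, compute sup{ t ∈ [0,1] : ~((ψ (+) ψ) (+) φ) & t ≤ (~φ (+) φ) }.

1.000

ψ (+) ψ = min(1, 0.160 + 0.160) = min(1, 0.320) = 0.320
(ψ (+) ψ) (+) φ = min(1, 0.320 + 0.060) = min(1, 0.380) = 0.380
~((ψ (+) ψ) (+) φ) = 1 − 0.380 = 0.620
So the left factor is ~((ψ (+) ψ) (+) φ) = 0.620.
~φ = 1 − 0.060 = 0.940
~φ (+) φ = min(1, 0.940 + 0.060) = min(1, 1.000) = 1.000
So the right-hand bound is ~φ (+) φ = 1.000.
The residuum of the Łukasiewicz t-norm gives the supremum: min(1, 1 − 0.620 + 1.000).
1 − 0.620 + 1.000 = 1.380, so t = min(1, 1.380) = 1.000.
Check: 0.620 & 1.000 = max(0, 0.620) = 0.620 ≤ 1.000.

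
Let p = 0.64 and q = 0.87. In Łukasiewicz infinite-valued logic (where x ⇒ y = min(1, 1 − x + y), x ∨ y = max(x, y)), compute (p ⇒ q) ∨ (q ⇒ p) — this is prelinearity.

1.00

p ⇒ q = min(1, 1 − 0.64 + 0.87) = min(1, 1.23) = 1.00
q ⇒ p = min(1, 1 − 0.87 + 0.64) = min(1, 0.77) = 0.77
(p ⇒ q) ∨ (q ⇒ p) = max(1.00, 0.77) = 1.00
(As expected: a Ł∞-tautology — holds in every MV-chain.)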